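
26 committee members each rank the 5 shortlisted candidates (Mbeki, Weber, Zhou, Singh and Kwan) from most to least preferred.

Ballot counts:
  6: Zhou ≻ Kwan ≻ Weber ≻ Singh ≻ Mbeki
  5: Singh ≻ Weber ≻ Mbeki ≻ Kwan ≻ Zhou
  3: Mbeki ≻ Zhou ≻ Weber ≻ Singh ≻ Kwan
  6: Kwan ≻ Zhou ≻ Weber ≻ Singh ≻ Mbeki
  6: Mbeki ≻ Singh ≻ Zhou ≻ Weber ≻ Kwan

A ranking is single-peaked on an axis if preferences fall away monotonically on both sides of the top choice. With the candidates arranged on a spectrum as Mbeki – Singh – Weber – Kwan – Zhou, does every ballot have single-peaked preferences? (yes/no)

no

Axis positions: Mbeki=1, Singh=2, Weber=3, Kwan=4, Zhou=5.
Cluster 1 (peak Zhou at position 5): ranking walks positions 5-4-3-2-1, expanding outward from the peak — single-peaked.
Cluster 2 (peak Singh at position 2): ranking walks positions 2-3-1-4-5, expanding outward from the peak — single-peaked.
Cluster 3: ranking walks positions 1-5-3-2-4; Zhou is ranked above Singh even though Singh lies between Zhou and the peak Mbeki on the axis — preferences dip and rise again. Not single-peaked.
Cluster 4 (peak Kwan at position 4): ranking walks positions 4-5-3-2-1, expanding outward from the peak — single-peaked.
Cluster 5: ranking walks positions 1-2-5-3-4; Zhou is ranked above Weber even though Weber lies between Zhou and the peak Mbeki on the axis — preferences dip and rise again. Not single-peaked.
Cluster 3 violates single-peakedness, so the profile is not single-peaked on this axis.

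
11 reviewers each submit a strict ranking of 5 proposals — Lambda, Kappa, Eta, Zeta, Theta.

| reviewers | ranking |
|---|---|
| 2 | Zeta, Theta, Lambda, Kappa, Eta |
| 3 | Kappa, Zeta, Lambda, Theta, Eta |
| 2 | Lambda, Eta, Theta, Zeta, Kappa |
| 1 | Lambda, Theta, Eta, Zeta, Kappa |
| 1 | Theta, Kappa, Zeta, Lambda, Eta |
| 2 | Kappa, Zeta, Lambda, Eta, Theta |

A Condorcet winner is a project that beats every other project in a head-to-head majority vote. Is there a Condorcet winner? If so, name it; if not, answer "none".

Check each pair by majority over 11 ballots:
Lambda vs Kappa: 2+2+1 = 5 for Lambda, 6 for Kappa — Kappa by 6–5.
Lambda vs Eta: Lambda preferred on 2+3+2+1+1+2 = 11 ballots; Lambda wins 11–0.
Lambda vs Zeta: 3 to 8, Zeta.
Lambda vs Theta: Lambda wins 8–3.
Kappa vs Eta: Kappa, 8–3.
Kappa–Zeta: Kappa 6–5.
Kappa vs Theta: 5 to 6, Theta.
Eta vs Zeta: 2+1 = 3 for Eta, 8 for Zeta — Zeta by 8–3.
Eta vs Theta: 4 to 7, Theta.
Zeta vs Theta: 7 to 4, Zeta.
No project is unbeaten: Lambda loses to Kappa; Kappa loses to Theta; Eta loses to Lambda; Zeta loses to Kappa; Theta loses to Lambda. In particular Lambda > Theta > Kappa > Lambda is a majority cycle — no Condorcet winner exists.

none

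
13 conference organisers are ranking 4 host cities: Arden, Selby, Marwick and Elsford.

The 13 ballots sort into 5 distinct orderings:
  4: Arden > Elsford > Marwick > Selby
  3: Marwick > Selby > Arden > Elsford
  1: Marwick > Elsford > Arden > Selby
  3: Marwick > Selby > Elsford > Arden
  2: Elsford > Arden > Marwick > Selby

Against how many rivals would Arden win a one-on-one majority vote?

Arden against each rival (13 organisers):
Arden–Selby: Arden 7–6.
Arden vs Marwick: 6 to 7, Marwick.
Arden–Elsford: Arden 7–6.
Arden beats Selby, Elsford; loses to Marwick — 2 pairwise wins.

2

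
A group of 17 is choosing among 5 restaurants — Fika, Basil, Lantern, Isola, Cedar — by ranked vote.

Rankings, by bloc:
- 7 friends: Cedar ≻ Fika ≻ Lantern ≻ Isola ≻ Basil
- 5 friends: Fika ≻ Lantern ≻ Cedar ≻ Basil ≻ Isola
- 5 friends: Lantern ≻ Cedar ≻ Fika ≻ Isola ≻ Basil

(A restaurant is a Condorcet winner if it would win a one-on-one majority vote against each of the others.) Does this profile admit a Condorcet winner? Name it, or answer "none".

Check each pair by majority over 17 ballots:
Fika vs Basil: Fika wins 17–0.
Fika vs Lantern: Fika wins 12–5.
Fika–Isola: Fika 17–0.
Fika vs Cedar: Cedar, 12–5.
Basil vs Lantern: Lantern wins 17–0.
Basil–Isola: Isola 12–5.
Basil vs Cedar: Cedar, 17–0.
Lantern vs Isola: Lantern, 17–0.
Lantern vs Cedar: Lantern, 10–7.
Isola vs Cedar: Cedar wins 17–0.
Each restaurant drops at least one matchup (Fika loses to Cedar; Basil loses to Fika; Lantern loses to Fika; Isola loses to Fika; Cedar loses to Lantern); the cycle Fika beats Lantern beats Cedar beats Fika rules out a Condorcet winner.

none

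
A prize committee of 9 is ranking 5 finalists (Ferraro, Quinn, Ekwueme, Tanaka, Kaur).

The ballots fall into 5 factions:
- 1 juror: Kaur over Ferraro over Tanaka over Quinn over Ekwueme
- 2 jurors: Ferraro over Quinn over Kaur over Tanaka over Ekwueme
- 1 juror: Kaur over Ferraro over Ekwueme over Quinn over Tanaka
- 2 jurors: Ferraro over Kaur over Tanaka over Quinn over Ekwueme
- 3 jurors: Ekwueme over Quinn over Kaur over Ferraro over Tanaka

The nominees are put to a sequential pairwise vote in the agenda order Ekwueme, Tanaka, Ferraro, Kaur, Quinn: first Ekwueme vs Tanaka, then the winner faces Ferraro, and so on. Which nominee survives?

Quinn

Round 1: Ekwueme vs Tanaka — 4–5, Tanaka advances.
Round 2: Tanaka vs Ferraro — 0–9, Ferraro advances.
Round 3: Ferraro vs Kaur — 4–5, Kaur advances.
Round 4: Kaur vs Quinn — 4–5, Quinn advances.
The agenda winner is Quinn.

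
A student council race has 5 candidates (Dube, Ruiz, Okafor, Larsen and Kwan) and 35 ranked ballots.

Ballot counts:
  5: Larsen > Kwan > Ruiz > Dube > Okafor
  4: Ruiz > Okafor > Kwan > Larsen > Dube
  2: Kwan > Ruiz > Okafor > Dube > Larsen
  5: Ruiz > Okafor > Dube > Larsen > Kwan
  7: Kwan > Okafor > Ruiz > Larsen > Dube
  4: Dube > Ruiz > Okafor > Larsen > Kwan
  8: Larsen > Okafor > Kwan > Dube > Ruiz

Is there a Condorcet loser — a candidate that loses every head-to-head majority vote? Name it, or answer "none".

Head-to-head results (35 voters):
Dube vs Ruiz: 4+8 = 12 for Dube, 23 for Ruiz — Ruiz by 23–12.
Dube–Okafor: Okafor 26–9.
Dube vs Larsen: Larsen wins 24–11.
Dube vs Kwan: 5+4 = 9 for Dube, 26 for Kwan — Kwan by 26–9.
Ruiz vs Okafor: Ruiz, 20–15.
Ruiz vs Larsen: 22 to 13, Ruiz.
Ruiz vs Kwan: 4+5+4 = 13 for Ruiz, 22 for Kwan — Kwan by 22–13.
Okafor vs Larsen: Okafor is ranked higher on 4+2+5+7+4 = 22 ballots, Larsen on 13. Okafor wins 22–13.
Okafor vs Kwan: Okafor is ranked higher on 4+5+4+8 = 21 ballots, Kwan on 14. Okafor wins 21–14.
Larsen vs Kwan: Larsen, 22–13.
Dube loses to every other candidate — it is the Condorcet loser.

Dube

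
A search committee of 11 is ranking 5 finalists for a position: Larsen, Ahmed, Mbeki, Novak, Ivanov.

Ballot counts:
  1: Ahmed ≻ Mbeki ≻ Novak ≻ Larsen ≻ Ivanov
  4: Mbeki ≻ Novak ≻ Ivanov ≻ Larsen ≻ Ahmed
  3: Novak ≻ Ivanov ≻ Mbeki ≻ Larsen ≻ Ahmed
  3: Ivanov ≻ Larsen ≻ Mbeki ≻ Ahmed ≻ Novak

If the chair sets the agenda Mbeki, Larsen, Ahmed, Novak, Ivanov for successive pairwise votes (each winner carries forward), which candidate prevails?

Round 1: Mbeki vs Larsen — 8–3, Mbeki advances.
Round 2: Mbeki vs Ahmed — 10–1, Mbeki advances.
Round 3: Mbeki vs Novak — 8–3, Mbeki advances.
Round 4: Mbeki vs Ivanov — 5–6, Ivanov advances.
Ivanov survives the agenda.

Ivanov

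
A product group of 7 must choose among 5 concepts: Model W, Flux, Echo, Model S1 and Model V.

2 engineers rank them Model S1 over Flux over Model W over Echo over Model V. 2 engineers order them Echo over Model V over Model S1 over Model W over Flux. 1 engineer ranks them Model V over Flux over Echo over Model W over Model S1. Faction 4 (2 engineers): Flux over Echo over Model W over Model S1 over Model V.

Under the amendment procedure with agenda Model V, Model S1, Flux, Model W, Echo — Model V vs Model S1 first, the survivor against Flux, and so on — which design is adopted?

Echo

Round 1: Model V vs Model S1 — 3–4, Model S1 advances.
Round 2: Model S1 vs Flux — 4–3, Model S1 advances.
Round 3: Model S1 vs Model W — 4–3, Model S1 advances.
Round 4: Model S1 vs Echo — 2–5, Echo advances.
Echo survives the agenda.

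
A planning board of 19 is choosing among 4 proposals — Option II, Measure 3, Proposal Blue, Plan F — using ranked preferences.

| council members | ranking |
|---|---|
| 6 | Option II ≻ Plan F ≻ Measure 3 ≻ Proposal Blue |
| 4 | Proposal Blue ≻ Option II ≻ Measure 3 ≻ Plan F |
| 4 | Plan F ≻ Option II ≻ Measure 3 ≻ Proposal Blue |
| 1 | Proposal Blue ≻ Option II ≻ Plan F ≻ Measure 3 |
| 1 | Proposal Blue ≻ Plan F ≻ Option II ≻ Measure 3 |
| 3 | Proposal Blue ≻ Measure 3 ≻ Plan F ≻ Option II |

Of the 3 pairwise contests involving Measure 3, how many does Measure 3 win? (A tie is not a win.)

Measure 3 against each rival (19 council members):
Measure 3 vs Option II: Measure 3 preferred on 3 ballots; Option II wins 16–3.
Measure 3 vs Proposal Blue: Measure 3 wins 10–9.
Measure 3 vs Plan F: Plan F wins 12–7.
Measure 3 beats Proposal Blue; loses to Option II, Plan F — 1 pairwise win.

1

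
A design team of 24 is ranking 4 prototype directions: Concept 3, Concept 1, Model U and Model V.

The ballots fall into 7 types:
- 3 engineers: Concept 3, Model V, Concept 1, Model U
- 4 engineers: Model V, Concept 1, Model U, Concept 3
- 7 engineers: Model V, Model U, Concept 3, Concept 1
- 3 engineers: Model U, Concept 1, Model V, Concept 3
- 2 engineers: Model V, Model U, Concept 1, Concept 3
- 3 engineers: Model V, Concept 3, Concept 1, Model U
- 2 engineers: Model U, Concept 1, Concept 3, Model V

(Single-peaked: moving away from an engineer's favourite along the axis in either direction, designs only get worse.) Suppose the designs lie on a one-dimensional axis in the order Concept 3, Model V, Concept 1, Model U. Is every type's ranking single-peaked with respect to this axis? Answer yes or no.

Axis positions: Concept 3=1, Model V=2, Concept 1=3, Model U=4.
Type 1 (peak Concept 3 at position 1): ranking walks positions 1-2-3-4, expanding outward from the peak — single-peaked.
Type 2 (peak Model V at position 2): ranking walks positions 2-3-4-1, expanding outward from the peak — single-peaked.
Type 3: ranking walks positions 2-4-1-3; Model U is ranked above Concept 1 even though Concept 1 lies between Model U and the peak Model V on the axis — preferences dip and rise again. Not single-peaked.
Type 4 (peak Model U at position 4): ranking walks positions 4-3-2-1, expanding outward from the peak — single-peaked.
Type 5: ranking walks positions 2-4-3-1; Model U is ranked above Concept 1 even though Concept 1 lies between Model U and the peak Model V on the axis — preferences dip and rise again. Not single-peaked.
Type 6 (peak Model V at position 2): ranking walks positions 2-1-3-4, expanding outward from the peak — single-peaked.
Type 7: ranking walks positions 4-3-1-2; Concept 3 is ranked above Model V even though Model V lies between Concept 3 and the peak Model U on the axis — preferences dip and rise again. Not single-peaked.
Type 3 violates single-peakedness, so the profile is not single-peaked on this axis.

no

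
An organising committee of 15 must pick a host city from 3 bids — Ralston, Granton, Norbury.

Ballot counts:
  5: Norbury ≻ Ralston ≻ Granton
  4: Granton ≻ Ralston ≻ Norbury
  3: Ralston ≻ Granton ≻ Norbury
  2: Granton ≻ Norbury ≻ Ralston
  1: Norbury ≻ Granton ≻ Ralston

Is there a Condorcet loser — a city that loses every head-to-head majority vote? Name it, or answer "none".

Pairwise majorities:
Ralston vs Granton: Ralston wins 8–7.
Ralston vs Norbury: 7 to 8, Norbury.
Granton–Norbury: Granton 9–6.
No city is winless: Ralston beats Granton; Granton beats Norbury; Norbury beats Ralston. There is no Condorcet loser.

none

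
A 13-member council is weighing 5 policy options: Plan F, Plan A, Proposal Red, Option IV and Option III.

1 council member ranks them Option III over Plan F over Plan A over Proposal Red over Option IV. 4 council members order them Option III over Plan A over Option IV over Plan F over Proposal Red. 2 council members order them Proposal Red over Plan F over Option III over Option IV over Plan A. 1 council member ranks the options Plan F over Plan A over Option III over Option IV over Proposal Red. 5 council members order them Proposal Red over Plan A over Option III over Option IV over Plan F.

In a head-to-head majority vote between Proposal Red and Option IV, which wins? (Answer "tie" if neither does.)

Ballots ranking Proposal Red above Option IV: 1 + 2 + 5 = 8.
Ballots ranking Option IV above Proposal Red: 13 − 8 = 5.
Proposal Red wins the head-to-head 8–5.

Proposal Red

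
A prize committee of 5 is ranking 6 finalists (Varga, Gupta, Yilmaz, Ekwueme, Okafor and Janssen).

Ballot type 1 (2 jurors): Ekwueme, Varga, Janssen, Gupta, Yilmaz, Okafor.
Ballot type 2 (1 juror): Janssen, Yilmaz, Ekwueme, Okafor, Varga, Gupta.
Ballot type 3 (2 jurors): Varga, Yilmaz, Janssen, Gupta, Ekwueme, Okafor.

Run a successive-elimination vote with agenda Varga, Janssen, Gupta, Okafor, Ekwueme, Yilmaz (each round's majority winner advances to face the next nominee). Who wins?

Yilmaz

Round 1: Varga vs Janssen — 4–1, Varga advances.
Round 2: Varga vs Gupta — 5–0, Varga advances.
Round 3: Varga vs Okafor — 4–1, Varga advances.
Round 4: Varga vs Ekwueme — 2–3, Ekwueme advances.
Round 5: Ekwueme vs Yilmaz — 2–3, Yilmaz advances.
The agenda winner is Yilmaz.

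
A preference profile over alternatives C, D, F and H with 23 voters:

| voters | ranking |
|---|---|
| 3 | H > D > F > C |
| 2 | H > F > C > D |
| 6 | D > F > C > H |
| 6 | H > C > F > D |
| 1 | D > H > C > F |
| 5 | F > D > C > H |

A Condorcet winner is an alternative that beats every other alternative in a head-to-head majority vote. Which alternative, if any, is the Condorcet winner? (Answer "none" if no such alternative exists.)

Head-to-head results (23 voters):
C vs D: D, 15–8.
C vs F: F wins 16–7.
C vs H: H, 12–11.
D vs F: F, 13–10.
D–H: D 12–11.
F–H: H 12–11.
No alternative is unbeaten: C loses to D; D loses to F; F loses to H; H loses to D. In particular D beats H beats F beats D is a majority cycle — no Condorcet winner exists.

none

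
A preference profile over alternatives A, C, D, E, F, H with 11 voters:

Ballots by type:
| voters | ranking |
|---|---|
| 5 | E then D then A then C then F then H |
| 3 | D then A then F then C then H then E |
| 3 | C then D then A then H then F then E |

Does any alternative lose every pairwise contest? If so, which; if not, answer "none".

Head-to-head results (11 voters):
A vs C: A wins 8–3.
A vs D: 0 to 11, D.
A vs E: A preferred on 3+3 = 6 ballots; A wins 6–5.
A–F: A 11–0.
A vs H: 11 to 0, A.
C vs D: C preferred on 3 ballots; D wins 8–3.
C vs E: C preferred on 3+3 = 6 ballots; C wins 6–5.
C vs F: 8 to 3, C.
C vs H: C, 11–0.
D vs E: D is ranked higher on 3+3 = 6 ballots, E on 5. D wins 6–5.
D vs F: 11 to 0, D.
D–H: D 11–0.
E–F: F 6–5.
E vs H: H, 6–5.
F–H: F 8–3.
E loses to every other alternative — it is the Condorcet loser.

E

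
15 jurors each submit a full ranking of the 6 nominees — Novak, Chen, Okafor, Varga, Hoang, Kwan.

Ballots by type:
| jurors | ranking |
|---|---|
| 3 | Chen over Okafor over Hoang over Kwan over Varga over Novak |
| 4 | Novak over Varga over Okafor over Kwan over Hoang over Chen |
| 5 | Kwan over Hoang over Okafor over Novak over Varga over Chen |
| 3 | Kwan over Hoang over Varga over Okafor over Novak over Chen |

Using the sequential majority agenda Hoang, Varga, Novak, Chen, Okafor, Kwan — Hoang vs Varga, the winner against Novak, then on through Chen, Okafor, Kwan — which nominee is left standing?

Round 1: Hoang vs Varga — 11–4, Hoang advances.
Round 2: Hoang vs Novak — 11–4, Hoang advances.
Round 3: Hoang vs Chen — 12–3, Hoang advances.
Round 4: Hoang vs Okafor — 8–7, Hoang advances.
Round 5: Hoang vs Kwan — 3–12, Kwan advances.
The agenda winner is Kwan.

Kwan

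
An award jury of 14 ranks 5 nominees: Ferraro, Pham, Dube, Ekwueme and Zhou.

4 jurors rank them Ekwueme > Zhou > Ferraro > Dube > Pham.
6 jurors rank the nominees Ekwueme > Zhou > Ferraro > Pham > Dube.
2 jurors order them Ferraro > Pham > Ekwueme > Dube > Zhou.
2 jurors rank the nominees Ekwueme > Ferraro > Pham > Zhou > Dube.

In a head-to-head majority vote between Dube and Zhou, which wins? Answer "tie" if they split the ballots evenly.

Ballots ranking Dube above Zhou: 2.
Ballots ranking Zhou above Dube: 14 − 2 = 12.
Zhou wins the head-to-head 12–2.

Zhou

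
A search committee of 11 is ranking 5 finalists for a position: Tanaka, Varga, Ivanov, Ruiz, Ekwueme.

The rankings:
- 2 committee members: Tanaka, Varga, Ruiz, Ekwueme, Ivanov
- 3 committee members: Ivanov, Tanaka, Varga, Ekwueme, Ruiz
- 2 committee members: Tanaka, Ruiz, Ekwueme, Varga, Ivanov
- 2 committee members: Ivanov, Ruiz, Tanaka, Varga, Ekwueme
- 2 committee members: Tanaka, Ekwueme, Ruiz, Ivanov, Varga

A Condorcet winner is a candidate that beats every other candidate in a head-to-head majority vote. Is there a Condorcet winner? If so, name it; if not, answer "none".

Head-to-head results (11 committee members):
Tanaka–Varga: Tanaka 11–0.
Tanaka vs Ivanov: Tanaka, 6–5.
Tanaka–Ruiz: Tanaka 9–2.
Tanaka–Ekwueme: Tanaka 11–0.
Varga vs Ivanov: Ivanov wins 7–4.
Varga–Ruiz: Ruiz 6–5.
Varga vs Ekwueme: Varga, 7–4.
Ivanov–Ruiz: Ruiz 6–5.
Ivanov vs Ekwueme: Ekwueme, 6–5.
Ruiz vs Ekwueme: Ruiz, 6–5.
Tanaka defeats every rival head-to-head and is the Condorcet winner.

Tanaka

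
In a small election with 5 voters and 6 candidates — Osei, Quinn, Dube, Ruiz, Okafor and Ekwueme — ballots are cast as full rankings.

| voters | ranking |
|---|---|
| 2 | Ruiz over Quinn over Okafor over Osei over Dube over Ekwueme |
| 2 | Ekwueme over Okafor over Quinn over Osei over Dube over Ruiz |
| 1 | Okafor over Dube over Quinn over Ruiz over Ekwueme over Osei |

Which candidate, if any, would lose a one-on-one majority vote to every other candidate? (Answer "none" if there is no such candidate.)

Head-to-head results (5 voters):
Osei vs Quinn: Quinn, 5–0.
Osei–Dube: Osei 4–1.
Osei–Ruiz: Ruiz 3–2.
Osei vs Okafor: 0 to 5, Okafor.
Osei vs Ekwueme: Ekwueme wins 3–2.
Quinn vs Dube: Quinn preferred on 2+2 = 4 ballots; Quinn wins 4–1.
Quinn vs Ruiz: Quinn, 3–2.
Quinn vs Okafor: Okafor wins 3–2.
Quinn vs Ekwueme: Quinn wins 3–2.
Dube vs Ruiz: Dube wins 3–2.
Dube vs Okafor: Dube is ranked higher on 0 ballots, Okafor on 5. Okafor wins 5–0.
Dube vs Ekwueme: 3 to 2, Dube.
Ruiz–Okafor: Okafor 3–2.
Ruiz vs Ekwueme: Ruiz is ranked higher on 2+1 = 3 ballots, Ekwueme on 2. Ruiz wins 3–2.
Okafor vs Ekwueme: Okafor, 3–2.
Every candidate wins at least one matchup (Osei beats Dube; Quinn beats Osei; Dube beats Ruiz; Ruiz beats Osei; Okafor beats Osei; Ekwueme beats Osei), so there is no Condorcet loser.

none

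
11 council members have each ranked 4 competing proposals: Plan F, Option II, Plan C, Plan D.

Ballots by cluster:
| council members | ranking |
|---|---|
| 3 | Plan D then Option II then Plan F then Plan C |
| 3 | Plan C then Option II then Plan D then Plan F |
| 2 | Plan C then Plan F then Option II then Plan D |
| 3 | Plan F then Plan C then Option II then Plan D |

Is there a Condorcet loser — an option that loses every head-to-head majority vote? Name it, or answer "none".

none

Pairwise majorities:
Plan F vs Option II: Plan F preferred on 2+3 = 5 ballots; Option II wins 6–5.
Plan F vs Plan C: Plan F wins 6–5.
Plan F vs Plan D: Plan D, 6–5.
Option II vs Plan C: 3 for Option II, 8 for Plan C — Plan C by 8–3.
Option II vs Plan D: Option II wins 8–3.
Plan C vs Plan D: Plan C, 8–3.
Every option wins at least one matchup (Plan F beats Plan C; Option II beats Plan F; Plan C beats Option II; Plan D beats Plan F), so there is no Condorcet loser.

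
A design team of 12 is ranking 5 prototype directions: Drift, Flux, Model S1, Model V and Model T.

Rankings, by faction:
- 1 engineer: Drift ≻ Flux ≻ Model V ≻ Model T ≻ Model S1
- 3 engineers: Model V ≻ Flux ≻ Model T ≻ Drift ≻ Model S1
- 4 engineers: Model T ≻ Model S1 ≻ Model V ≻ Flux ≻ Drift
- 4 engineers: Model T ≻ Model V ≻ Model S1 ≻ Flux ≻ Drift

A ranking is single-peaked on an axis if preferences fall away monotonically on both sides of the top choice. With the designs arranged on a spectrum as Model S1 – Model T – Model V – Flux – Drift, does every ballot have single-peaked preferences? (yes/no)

Axis positions: Model S1=1, Model T=2, Model V=3, Flux=4, Drift=5.
Faction 1 (peak Drift at position 5): ranking walks positions 5-4-3-2-1, expanding outward from the peak — single-peaked.
Faction 2 (peak Model V at position 3): ranking walks positions 3-4-2-5-1, expanding outward from the peak — single-peaked.
Faction 3 (peak Model T at position 2): ranking walks positions 2-1-3-4-5, expanding outward from the peak — single-peaked.
Faction 4 (peak Model T at position 2): ranking walks positions 2-3-1-4-5, expanding outward from the peak — single-peaked.
Every ranking is single-peaked on this axis.

yes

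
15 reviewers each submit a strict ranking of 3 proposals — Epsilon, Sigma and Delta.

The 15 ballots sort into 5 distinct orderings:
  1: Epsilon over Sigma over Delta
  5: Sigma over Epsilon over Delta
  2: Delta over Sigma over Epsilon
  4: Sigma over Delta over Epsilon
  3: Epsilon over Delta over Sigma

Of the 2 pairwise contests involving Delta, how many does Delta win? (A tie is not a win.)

0

Delta against each rival (15 reviewers):
Delta vs Epsilon: Epsilon, 9–6.
Delta vs Sigma: 5 to 10, Sigma.
Delta beats no one; loses to Epsilon, Sigma — 0 pairwise wins.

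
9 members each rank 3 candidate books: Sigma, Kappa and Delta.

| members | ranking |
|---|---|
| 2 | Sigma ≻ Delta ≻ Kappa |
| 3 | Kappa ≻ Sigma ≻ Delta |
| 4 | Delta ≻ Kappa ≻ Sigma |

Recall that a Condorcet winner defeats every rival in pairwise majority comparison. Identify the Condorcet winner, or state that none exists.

Pairwise majorities:
Sigma–Kappa: Kappa 7–2.
Sigma–Delta: Sigma 5–4.
Kappa–Delta: Delta 6–3.
Each book drops at least one matchup (Sigma loses to Kappa; Kappa loses to Delta; Delta loses to Sigma); the cycle Sigma beats Delta beats Kappa beats Sigma rules out a Condorcet winner.

none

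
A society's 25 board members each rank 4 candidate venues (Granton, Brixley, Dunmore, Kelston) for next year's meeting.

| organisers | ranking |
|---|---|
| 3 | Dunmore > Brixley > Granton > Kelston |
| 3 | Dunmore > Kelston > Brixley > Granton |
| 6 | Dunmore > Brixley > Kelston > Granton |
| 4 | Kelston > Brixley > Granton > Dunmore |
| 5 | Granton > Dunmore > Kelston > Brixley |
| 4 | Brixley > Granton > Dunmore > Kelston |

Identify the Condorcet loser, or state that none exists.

Pairwise majorities:
Granton vs Brixley: Brixley, 20–5.
Granton vs Dunmore: Granton preferred on 4+5+4 = 13 ballots; Granton wins 13–12.
Granton vs Kelston: Granton preferred on 3+5+4 = 12 ballots; Kelston wins 13–12.
Brixley vs Dunmore: 4+4 = 8 for Brixley, 17 for Dunmore — Dunmore by 17–8.
Brixley vs Kelston: Brixley wins 13–12.
Dunmore vs Kelston: Dunmore, 21–4.
No city is winless: Granton beats Dunmore; Brixley beats Granton; Dunmore beats Brixley; Kelston beats Granton. There is no Condorcet loser.

none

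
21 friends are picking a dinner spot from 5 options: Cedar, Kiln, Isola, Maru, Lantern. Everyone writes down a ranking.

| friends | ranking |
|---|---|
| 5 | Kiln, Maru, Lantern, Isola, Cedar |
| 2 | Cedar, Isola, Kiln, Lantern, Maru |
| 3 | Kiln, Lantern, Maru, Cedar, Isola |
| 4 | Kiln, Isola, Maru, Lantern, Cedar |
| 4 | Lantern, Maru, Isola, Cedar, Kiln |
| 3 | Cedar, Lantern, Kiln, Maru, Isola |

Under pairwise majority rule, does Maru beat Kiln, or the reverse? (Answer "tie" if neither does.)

Ballots ranking Maru above Kiln: 4.
Ballots ranking Kiln above Maru: 21 − 4 = 17.
Kiln wins the head-to-head 17–4.

Kiln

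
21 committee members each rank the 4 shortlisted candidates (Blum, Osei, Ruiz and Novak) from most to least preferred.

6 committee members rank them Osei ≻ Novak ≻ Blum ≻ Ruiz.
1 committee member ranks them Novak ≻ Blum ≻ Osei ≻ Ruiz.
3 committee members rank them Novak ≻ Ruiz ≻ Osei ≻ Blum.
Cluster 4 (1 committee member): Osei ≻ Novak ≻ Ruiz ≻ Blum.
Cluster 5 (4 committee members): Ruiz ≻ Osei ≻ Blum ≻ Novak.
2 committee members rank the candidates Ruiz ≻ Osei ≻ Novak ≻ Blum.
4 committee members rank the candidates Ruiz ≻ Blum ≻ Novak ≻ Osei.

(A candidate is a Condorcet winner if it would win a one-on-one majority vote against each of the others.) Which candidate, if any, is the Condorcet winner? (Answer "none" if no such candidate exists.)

none

Head-to-head results (21 committee members):
Blum vs Osei: Osei, 16–5.
Blum vs Ruiz: 7 to 14, Ruiz.
Blum vs Novak: Blum is ranked higher on 4+4 = 8 ballots, Novak on 13. Novak wins 13–8.
Osei vs Ruiz: Ruiz, 13–8.
Osei vs Novak: 13 to 8, Osei.
Ruiz vs Novak: 4+2+4 = 10 for Ruiz, 11 for Novak — Novak by 11–10.
Every candidate loses at least once (Blum loses to Osei; Osei loses to Ruiz; Ruiz loses to Novak; Novak loses to Osei). The majority relation contains the cycle Osei → Novak → Ruiz → Osei, so there is no Condorcet winner.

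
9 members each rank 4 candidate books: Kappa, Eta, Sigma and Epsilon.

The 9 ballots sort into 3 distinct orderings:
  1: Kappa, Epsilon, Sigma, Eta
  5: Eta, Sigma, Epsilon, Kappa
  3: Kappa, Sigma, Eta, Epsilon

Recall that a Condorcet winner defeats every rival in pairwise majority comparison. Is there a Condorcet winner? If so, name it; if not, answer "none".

Check each pair by majority over 9 ballots:
Kappa vs Eta: Eta wins 5–4.
Kappa vs Sigma: Kappa is ranked higher on 1+3 = 4 ballots, Sigma on 5. Sigma wins 5–4.
Kappa vs Epsilon: Kappa preferred on 1+3 = 4 ballots; Epsilon wins 5–4.
Eta vs Sigma: Eta wins 5–4.
Eta–Epsilon: Eta 8–1.
Sigma vs Epsilon: Sigma wins 8–1.
Only Eta has no losses; Eta is the Condorcet winner.

Eta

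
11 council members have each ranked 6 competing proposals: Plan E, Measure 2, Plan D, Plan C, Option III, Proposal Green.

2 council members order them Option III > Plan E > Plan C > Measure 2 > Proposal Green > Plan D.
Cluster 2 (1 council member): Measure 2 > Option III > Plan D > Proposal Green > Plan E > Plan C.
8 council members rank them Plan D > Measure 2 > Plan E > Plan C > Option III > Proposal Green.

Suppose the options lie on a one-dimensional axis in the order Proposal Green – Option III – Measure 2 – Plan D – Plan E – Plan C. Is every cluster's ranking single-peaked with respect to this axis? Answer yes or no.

Axis positions: Proposal Green=1, Option III=2, Measure 2=3, Plan D=4, Plan E=5, Plan C=6.
Cluster 1: ranking walks positions 2-5-6-3-1-4; Plan E is ranked above Measure 2 even though Measure 2 lies between Plan E and the peak Option III on the axis — preferences dip and rise again. Not single-peaked.
Cluster 2 (peak Measure 2 at position 3): ranking walks positions 3-2-4-1-5-6, expanding outward from the peak — single-peaked.
Cluster 3 (peak Plan D at position 4): ranking walks positions 4-3-5-6-2-1, expanding outward from the peak — single-peaked.
Cluster 1 violates single-peakedness, so the profile is not single-peaked on this axis.

no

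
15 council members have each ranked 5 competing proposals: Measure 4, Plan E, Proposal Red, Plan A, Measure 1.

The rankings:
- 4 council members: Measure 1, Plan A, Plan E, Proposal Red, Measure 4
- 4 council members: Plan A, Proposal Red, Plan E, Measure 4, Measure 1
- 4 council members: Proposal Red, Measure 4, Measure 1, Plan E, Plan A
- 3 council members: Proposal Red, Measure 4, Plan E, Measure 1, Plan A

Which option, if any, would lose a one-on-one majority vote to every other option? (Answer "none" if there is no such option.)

Pairwise majorities:
Measure 4 vs Plan E: Measure 4 is ranked higher on 4+3 = 7 ballots, Plan E on 8. Plan E wins 8–7.
Measure 4 vs Proposal Red: 0 for Measure 4, 15 for Proposal Red — Proposal Red by 15–0.
Measure 4 vs Plan A: 4+3 = 7 for Measure 4, 8 for Plan A — Plan A by 8–7.
Measure 4 vs Measure 1: 4+4+3 = 11 for Measure 4, 4 for Measure 1 — Measure 4 by 11–4.
Plan E vs Proposal Red: Plan E preferred on 4 ballots; Proposal Red wins 11–4.
Plan E vs Plan A: Plan A, 8–7.
Plan E vs Measure 1: Plan E is ranked higher on 4+3 = 7 ballots, Measure 1 on 8. Measure 1 wins 8–7.
Proposal Red–Plan A: Plan A 8–7.
Proposal Red vs Measure 1: 4+4+3 = 11 for Proposal Red, 4 for Measure 1 — Proposal Red by 11–4.
Plan A vs Measure 1: Plan A is ranked higher on 4 ballots, Measure 1 on 11. Measure 1 wins 11–4.
Every option wins at least one matchup (Measure 4 beats Measure 1; Plan E beats Measure 4; Proposal Red beats Measure 4; Plan A beats Measure 4; Measure 1 beats Plan E), so there is no Condorcet loser.

none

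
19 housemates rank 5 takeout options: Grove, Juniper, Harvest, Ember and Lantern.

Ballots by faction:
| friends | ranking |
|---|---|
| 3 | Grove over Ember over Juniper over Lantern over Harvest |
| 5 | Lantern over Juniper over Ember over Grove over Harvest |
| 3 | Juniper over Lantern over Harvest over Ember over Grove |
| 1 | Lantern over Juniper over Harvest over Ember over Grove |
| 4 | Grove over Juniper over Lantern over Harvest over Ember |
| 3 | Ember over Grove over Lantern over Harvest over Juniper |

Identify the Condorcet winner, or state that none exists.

none

Head-to-head results (19 friends):
Grove vs Juniper: Grove is ranked higher on 3+4+3 = 10 ballots, Juniper on 9. Grove wins 10–9.
Grove vs Harvest: Grove is ranked higher on 3+5+4+3 = 15 ballots, Harvest on 4. Grove wins 15–4.
Grove vs Ember: 7 to 12, Ember.
Grove vs Lantern: 10 to 9, Grove.
Juniper vs Harvest: Juniper is ranked higher on 3+5+3+1+4 = 16 ballots, Harvest on 3. Juniper wins 16–3.
Juniper vs Ember: Juniper preferred on 5+3+1+4 = 13 ballots; Juniper wins 13–6.
Juniper vs Lantern: Juniper is ranked higher on 3+3+4 = 10 ballots, Lantern on 9. Juniper wins 10–9.
Harvest vs Ember: 8 to 11, Ember.
Harvest vs Lantern: Harvest preferred on 0 ballots; Lantern wins 19–0.
Ember vs Lantern: 3+3 = 6 for Ember, 13 for Lantern — Lantern by 13–6.
No restaurant is unbeaten: Grove loses to Ember; Juniper loses to Grove; Harvest loses to Grove; Ember loses to Juniper; Lantern loses to Grove. In particular Grove > Juniper > Ember > Grove is a majority cycle — no Condorcet winner exists.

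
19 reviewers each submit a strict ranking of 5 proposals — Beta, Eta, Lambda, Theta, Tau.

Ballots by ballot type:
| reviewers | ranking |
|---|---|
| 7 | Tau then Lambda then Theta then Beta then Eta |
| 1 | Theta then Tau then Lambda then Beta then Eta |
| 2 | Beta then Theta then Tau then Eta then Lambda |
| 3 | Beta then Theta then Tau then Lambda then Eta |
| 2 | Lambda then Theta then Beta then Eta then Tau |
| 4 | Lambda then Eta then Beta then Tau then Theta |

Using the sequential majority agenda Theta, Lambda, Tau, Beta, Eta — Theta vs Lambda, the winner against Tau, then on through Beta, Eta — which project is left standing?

Round 1: Theta vs Lambda — 6–13, Lambda advances.
Round 2: Lambda vs Tau — 6–13, Tau advances.
Round 3: Tau vs Beta — 8–11, Beta advances.
Round 4: Beta vs Eta — 15–4, Beta advances.
Beta survives the agenda.

Beta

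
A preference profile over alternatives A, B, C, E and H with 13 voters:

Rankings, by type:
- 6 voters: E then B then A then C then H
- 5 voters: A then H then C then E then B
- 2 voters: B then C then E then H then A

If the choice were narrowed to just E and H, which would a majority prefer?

E

Ballots ranking E above H: 6 + 2 = 8.
Ballots ranking H above E: 13 − 8 = 5.
E wins the head-to-head 8–5.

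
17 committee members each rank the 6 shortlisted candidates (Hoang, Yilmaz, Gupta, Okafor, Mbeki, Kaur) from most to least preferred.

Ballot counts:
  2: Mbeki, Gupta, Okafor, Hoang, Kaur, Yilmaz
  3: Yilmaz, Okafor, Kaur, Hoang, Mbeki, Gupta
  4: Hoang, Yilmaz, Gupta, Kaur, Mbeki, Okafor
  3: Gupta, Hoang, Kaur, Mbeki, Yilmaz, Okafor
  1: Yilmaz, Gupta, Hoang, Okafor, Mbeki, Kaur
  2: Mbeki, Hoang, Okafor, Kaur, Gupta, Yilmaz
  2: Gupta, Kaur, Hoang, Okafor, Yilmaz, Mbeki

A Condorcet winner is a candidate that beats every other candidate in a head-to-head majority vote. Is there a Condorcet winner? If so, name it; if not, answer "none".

Hoang

Pairwise majorities:
Hoang vs Yilmaz: Hoang is ranked higher on 2+4+3+2+2 = 13 ballots, Yilmaz on 4. Hoang wins 13–4.
Hoang vs Gupta: Hoang preferred on 3+4+2 = 9 ballots; Hoang wins 9–8.
Hoang vs Okafor: Hoang is ranked higher on 4+3+1+2+2 = 12 ballots, Okafor on 5. Hoang wins 12–5.
Hoang vs Mbeki: 3+4+3+1+2 = 13 for Hoang, 4 for Mbeki — Hoang by 13–4.
Hoang vs Kaur: Hoang preferred on 2+4+3+1+2 = 12 ballots; Hoang wins 12–5.
Yilmaz vs Gupta: 8 to 9, Gupta.
Yilmaz vs Okafor: Yilmaz preferred on 3+4+3+1 = 11 ballots; Yilmaz wins 11–6.
Yilmaz vs Mbeki: Yilmaz is ranked higher on 3+4+1+2 = 10 ballots, Mbeki on 7. Yilmaz wins 10–7.
Yilmaz vs Kaur: 8 to 9, Kaur.
Gupta vs Okafor: Gupta preferred on 2+4+3+1+2 = 12 ballots; Gupta wins 12–5.
Gupta vs Mbeki: 4+3+1+2 = 10 for Gupta, 7 for Mbeki — Gupta by 10–7.
Gupta vs Kaur: Gupta is ranked higher on 2+4+3+1+2 = 12 ballots, Kaur on 5. Gupta wins 12–5.
Okafor vs Mbeki: 6 to 11, Mbeki.
Okafor vs Kaur: 8 to 9, Kaur.
Mbeki vs Kaur: 2+1+2 = 5 for Mbeki, 12 for Kaur — Kaur by 12–5.
Hoang wins every pairwise contest, so Hoang is the Condorcet winner.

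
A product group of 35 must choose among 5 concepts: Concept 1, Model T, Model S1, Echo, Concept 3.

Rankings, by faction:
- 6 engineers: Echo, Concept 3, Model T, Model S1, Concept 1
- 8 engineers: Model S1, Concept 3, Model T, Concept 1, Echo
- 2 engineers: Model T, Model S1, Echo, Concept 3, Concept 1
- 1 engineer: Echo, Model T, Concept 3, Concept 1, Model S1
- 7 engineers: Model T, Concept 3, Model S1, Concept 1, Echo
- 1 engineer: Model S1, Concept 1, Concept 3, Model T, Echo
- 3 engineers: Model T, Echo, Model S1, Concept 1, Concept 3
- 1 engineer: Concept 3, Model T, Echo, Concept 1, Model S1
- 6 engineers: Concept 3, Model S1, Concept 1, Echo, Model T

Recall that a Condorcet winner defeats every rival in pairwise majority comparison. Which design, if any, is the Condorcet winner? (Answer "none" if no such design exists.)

Pairwise majorities:
Concept 1 vs Model T: Concept 1 preferred on 1+6 = 7 ballots; Model T wins 28–7.
Concept 1 vs Model S1: Concept 1 is ranked higher on 1+1 = 2 ballots, Model S1 on 33. Model S1 wins 33–2.
Concept 1 vs Echo: Concept 1 is ranked higher on 8+7+1+6 = 22 ballots, Echo on 13. Concept 1 wins 22–13.
Concept 1 vs Concept 3: 1+3 = 4 for Concept 1, 31 for Concept 3 — Concept 3 by 31–4.
Model T vs Model S1: Model T is ranked higher on 6+2+1+7+3+1 = 20 ballots, Model S1 on 15. Model T wins 20–15.
Model T vs Echo: Model T preferred on 8+2+7+1+3+1 = 22 ballots; Model T wins 22–13.
Model T vs Concept 3: Model T is ranked higher on 2+1+7+3 = 13 ballots, Concept 3 on 22. Concept 3 wins 22–13.
Model S1 vs Echo: Model S1 is ranked higher on 8+2+7+1+6 = 24 ballots, Echo on 11. Model S1 wins 24–11.
Model S1 vs Concept 3: 8+2+1+3 = 14 for Model S1, 21 for Concept 3 — Concept 3 by 21–14.
Echo vs Concept 3: 6+2+1+3 = 12 for Echo, 23 for Concept 3 — Concept 3 by 23–12.
Concept 3 wins every pairwise contest, so Concept 3 is the Condorcet winner.

Concept 3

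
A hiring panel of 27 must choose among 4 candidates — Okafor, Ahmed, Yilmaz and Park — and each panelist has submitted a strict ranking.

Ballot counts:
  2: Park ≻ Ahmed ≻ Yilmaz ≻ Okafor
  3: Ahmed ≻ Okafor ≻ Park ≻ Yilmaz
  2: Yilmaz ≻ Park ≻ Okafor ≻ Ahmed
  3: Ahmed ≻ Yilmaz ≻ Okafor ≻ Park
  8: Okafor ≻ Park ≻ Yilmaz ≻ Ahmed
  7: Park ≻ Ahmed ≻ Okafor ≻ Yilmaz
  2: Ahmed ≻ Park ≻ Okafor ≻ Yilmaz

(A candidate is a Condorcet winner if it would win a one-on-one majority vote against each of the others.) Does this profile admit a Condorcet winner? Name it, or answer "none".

none

Pairwise majorities:
Okafor vs Ahmed: Ahmed wins 17–10.
Okafor vs Yilmaz: 20 to 7, Okafor.
Okafor vs Park: 14 to 13, Okafor.
Ahmed vs Yilmaz: Ahmed wins 17–10.
Ahmed vs Park: Ahmed is ranked higher on 3+3+2 = 8 ballots, Park on 19. Park wins 19–8.
Yilmaz–Park: Park 22–5.
Every candidate loses at least once (Okafor loses to Ahmed; Ahmed loses to Park; Yilmaz loses to Okafor; Park loses to Okafor). The majority relation contains the cycle Okafor > Park > Ahmed > Okafor, so there is no Condorcet winner.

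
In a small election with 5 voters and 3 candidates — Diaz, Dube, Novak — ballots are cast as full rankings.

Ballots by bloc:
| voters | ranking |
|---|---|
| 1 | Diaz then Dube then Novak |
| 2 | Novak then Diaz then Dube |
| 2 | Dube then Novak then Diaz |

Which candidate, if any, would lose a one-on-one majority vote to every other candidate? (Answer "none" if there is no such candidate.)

none

Pairwise majorities:
Diaz–Dube: Diaz 3–2.
Diaz vs Novak: Diaz is ranked higher on 1 ballot, Novak on 4. Novak wins 4–1.
Dube vs Novak: Dube, 3–2.
Each candidate has at least one pairwise win (Diaz beats Dube; Dube beats Novak; Novak beats Diaz) — no Condorcet loser.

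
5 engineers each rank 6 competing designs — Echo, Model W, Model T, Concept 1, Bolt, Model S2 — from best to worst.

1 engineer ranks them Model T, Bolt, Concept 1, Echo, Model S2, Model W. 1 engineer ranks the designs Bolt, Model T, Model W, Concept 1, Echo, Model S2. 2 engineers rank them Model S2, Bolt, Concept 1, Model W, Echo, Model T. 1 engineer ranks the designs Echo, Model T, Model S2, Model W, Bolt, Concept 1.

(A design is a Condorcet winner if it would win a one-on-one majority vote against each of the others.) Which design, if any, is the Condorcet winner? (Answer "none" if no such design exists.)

Pairwise majorities:
Echo vs Model W: Echo preferred on 1+1 = 2 ballots; Model W wins 3–2.
Echo vs Model T: Echo is ranked higher on 2+1 = 3 ballots, Model T on 2. Echo wins 3–2.
Echo vs Concept 1: Echo is ranked higher on 1 ballot, Concept 1 on 4. Concept 1 wins 4–1.
Echo vs Bolt: 1 to 4, Bolt.
Echo vs Model S2: 3 to 2, Echo.
Model W vs Model T: Model W preferred on 2 ballots; Model T wins 3–2.
Model W vs Concept 1: Model W preferred on 1+1 = 2 ballots; Concept 1 wins 3–2.
Model W vs Bolt: Model W preferred on 1 ballot; Bolt wins 4–1.
Model W vs Model S2: Model W is ranked higher on 1 ballot, Model S2 on 4. Model S2 wins 4–1.
Model T vs Concept 1: Model T is ranked higher on 1+1+1 = 3 ballots, Concept 1 on 2. Model T wins 3–2.
Model T vs Bolt: Model T preferred on 1+1 = 2 ballots; Bolt wins 3–2.
Model T vs Model S2: Model T is ranked higher on 1+1+1 = 3 ballots, Model S2 on 2. Model T wins 3–2.
Concept 1 vs Bolt: 0 for Concept 1, 5 for Bolt — Bolt by 5–0.
Concept 1 vs Model S2: Concept 1 preferred on 1+1 = 2 ballots; Model S2 wins 3–2.
Bolt vs Model S2: Bolt is ranked higher on 1+1 = 2 ballots, Model S2 on 3. Model S2 wins 3–2.
Every design loses at least once (Echo loses to Model W; Model W loses to Model T; Model T loses to Echo; Concept 1 loses to Model T; Bolt loses to Model S2; Model S2 loses to Echo). The majority relation contains the cycle Echo > Model T > Model W > Echo, so there is no Condorcet winner.

none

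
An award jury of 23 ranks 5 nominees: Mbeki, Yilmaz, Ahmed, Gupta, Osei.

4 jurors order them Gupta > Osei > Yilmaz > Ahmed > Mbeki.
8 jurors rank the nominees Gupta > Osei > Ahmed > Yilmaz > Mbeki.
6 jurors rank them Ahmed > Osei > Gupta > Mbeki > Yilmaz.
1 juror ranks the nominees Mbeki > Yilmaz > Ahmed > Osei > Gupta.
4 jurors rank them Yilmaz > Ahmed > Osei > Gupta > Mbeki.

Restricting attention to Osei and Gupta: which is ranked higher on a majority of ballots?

Ballots ranking Osei above Gupta: 6 + 1 + 4 = 11.
Ballots ranking Gupta above Osei: 23 − 11 = 12.
Gupta wins the head-to-head 12–11.

Gupta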